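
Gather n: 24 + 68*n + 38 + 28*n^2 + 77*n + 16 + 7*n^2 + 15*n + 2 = 35*n^2 + 160*n + 80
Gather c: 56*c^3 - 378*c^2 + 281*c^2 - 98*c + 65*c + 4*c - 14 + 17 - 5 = 56*c^3 - 97*c^2 - 29*c - 2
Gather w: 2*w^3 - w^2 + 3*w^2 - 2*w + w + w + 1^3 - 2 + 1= 2*w^3 + 2*w^2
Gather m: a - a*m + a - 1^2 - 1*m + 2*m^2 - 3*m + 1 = 2*a + 2*m^2 + m*(-a - 4)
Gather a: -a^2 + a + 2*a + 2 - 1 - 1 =-a^2 + 3*a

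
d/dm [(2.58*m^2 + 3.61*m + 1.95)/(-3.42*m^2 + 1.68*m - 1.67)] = (16.6806*m^2 + 4.7208*m - 9.3047)/(11.6964*m^4 - 11.4912*m^3 + 14.2452*m^2 - 5.6112*m + 2.7889)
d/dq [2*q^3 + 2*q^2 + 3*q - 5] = 6*q^2 + 4*q + 3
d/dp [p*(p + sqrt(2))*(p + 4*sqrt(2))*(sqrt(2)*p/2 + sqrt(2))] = 2*sqrt(2)*p^3 + 3*sqrt(2)*p^2 + 15*p^2 + 8*sqrt(2)*p + 20*p + 8*sqrt(2)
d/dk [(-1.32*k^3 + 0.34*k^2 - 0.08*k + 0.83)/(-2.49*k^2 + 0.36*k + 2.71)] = (3.2868*k^4 - 0.9504*k^3 - 10.8084*k^2 + 5.9762*k - 0.5156)/(6.2001*k^4 - 1.7928*k^3 - 13.3662*k^2 + 1.9512*k + 7.3441)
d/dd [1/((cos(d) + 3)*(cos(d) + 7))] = 2*(cos(d) + 5)*sin(d)/((cos(d) + 3)^2*(cos(d) + 7)^2)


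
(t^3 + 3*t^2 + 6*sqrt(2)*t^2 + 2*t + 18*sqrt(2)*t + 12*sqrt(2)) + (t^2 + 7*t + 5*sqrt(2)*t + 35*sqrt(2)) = t^3 + 4*t^2 + 6*sqrt(2)*t^2 + 9*t + 23*sqrt(2)*t + 47*sqrt(2)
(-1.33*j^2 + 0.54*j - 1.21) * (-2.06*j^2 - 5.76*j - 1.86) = 2.7398*j^4 + 6.5484*j^3 + 1.856*j^2 + 5.9652*j + 2.2506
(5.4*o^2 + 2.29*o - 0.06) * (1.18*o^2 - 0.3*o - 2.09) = 6.372*o^4 + 1.0822*o^3 - 12.0438*o^2 - 4.7681*o + 0.1254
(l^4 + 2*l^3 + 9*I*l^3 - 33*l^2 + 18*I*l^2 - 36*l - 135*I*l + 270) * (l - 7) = l^5 - 5*l^4 + 9*I*l^4 - 47*l^3 - 45*I*l^3 + 195*l^2 - 261*I*l^2 + 522*l + 945*I*l - 1890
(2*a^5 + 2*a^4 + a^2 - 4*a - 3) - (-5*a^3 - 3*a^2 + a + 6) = 2*a^5 + 2*a^4 + 5*a^3 + 4*a^2 - 5*a - 9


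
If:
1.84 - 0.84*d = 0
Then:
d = 2.19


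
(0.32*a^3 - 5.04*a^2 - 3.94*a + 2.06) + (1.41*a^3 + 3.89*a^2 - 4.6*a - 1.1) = 1.73*a^3 - 1.15*a^2 - 8.54*a + 0.96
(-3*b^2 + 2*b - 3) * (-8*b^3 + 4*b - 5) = 24*b^5 - 16*b^4 + 12*b^3 + 23*b^2 - 22*b + 15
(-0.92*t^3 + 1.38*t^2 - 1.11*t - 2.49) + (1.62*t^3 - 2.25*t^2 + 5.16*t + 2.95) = 0.7*t^3 - 0.87*t^2 + 4.05*t + 0.46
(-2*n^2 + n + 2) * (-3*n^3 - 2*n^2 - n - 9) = 6*n^5 + n^4 - 6*n^3 + 13*n^2 - 11*n - 18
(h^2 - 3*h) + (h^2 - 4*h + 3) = 2*h^2 - 7*h + 3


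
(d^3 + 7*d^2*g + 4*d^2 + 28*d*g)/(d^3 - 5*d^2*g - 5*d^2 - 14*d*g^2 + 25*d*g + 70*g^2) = d*(d^2 + 7*d*g + 4*d + 28*g)/(d^3 - 5*d^2*g - 5*d^2 - 14*d*g^2 + 25*d*g + 70*g^2)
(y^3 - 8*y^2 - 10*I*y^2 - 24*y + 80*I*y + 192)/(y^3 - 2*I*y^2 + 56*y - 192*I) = (y - 8)/(y + 8*I)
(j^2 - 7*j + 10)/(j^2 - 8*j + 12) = (j - 5)/(j - 6)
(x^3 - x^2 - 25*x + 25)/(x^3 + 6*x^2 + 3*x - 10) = (x - 5)/(x + 2)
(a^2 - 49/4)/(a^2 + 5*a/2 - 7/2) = (a - 7/2)/(a - 1)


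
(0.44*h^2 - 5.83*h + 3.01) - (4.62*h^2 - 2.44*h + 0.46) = -4.18*h^2 - 3.39*h + 2.55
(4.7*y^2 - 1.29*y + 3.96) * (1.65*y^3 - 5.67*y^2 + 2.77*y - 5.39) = 7.755*y^5 - 28.7775*y^4 + 26.8673*y^3 - 51.3595*y^2 + 17.9223*y - 21.3444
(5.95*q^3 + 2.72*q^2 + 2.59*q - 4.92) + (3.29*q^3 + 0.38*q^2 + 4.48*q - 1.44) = 9.24*q^3 + 3.1*q^2 + 7.07*q - 6.36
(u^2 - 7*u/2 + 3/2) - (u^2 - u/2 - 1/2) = 2 - 3*u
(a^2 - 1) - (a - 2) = a^2 - a + 1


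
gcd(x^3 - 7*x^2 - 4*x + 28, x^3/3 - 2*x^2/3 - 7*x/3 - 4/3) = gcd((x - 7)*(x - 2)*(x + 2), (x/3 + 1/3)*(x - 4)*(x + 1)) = 1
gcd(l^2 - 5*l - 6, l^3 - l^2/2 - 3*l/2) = l + 1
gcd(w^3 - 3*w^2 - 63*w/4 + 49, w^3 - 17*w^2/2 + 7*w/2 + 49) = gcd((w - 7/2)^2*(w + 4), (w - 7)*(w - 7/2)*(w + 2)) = w - 7/2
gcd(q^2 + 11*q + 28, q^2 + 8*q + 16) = q + 4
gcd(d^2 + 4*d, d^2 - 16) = d + 4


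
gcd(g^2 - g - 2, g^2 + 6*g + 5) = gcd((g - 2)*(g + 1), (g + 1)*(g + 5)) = g + 1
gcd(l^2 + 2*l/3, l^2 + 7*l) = l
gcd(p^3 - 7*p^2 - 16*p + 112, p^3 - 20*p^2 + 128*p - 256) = p - 4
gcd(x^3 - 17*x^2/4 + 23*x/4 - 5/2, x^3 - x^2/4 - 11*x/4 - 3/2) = x - 2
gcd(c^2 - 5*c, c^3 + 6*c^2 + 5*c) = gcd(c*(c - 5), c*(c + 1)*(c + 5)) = c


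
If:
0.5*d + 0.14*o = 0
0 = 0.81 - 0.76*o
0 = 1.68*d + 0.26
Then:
No Solution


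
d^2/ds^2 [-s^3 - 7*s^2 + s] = -6*s - 14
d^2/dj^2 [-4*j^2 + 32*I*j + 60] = -8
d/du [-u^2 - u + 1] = -2*u - 1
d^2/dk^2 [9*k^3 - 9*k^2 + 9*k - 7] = 54*k - 18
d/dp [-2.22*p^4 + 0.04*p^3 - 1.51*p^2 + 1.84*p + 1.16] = -8.88*p^3 + 0.12*p^2 - 3.02*p + 1.84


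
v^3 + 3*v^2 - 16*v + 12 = (v - 2)*(v - 1)*(v + 6)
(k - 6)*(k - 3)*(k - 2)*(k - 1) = k^4 - 12*k^3 + 47*k^2 - 72*k + 36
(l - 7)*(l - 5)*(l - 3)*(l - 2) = l^4 - 17*l^3 + 101*l^2 - 247*l + 210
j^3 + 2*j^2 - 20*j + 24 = (j - 2)^2*(j + 6)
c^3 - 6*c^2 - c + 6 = (c - 6)*(c - 1)*(c + 1)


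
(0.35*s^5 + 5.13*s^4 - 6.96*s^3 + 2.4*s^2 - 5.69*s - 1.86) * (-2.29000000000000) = -0.8015*s^5 - 11.7477*s^4 + 15.9384*s^3 - 5.496*s^2 + 13.0301*s + 4.2594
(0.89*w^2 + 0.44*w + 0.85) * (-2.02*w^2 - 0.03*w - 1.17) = -1.7978*w^4 - 0.9155*w^3 - 2.7715*w^2 - 0.5403*w - 0.9945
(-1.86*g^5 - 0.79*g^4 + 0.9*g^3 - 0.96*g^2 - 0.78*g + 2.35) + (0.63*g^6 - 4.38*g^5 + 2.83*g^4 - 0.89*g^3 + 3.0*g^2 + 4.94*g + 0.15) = 0.63*g^6 - 6.24*g^5 + 2.04*g^4 + 0.01*g^3 + 2.04*g^2 + 4.16*g + 2.5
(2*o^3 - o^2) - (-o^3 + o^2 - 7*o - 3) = 3*o^3 - 2*o^2 + 7*o + 3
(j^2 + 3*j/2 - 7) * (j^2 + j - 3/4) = j^4 + 5*j^3/2 - 25*j^2/4 - 65*j/8 + 21/4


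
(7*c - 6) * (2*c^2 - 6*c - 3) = 14*c^3 - 54*c^2 + 15*c + 18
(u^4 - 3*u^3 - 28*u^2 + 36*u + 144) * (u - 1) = u^5 - 4*u^4 - 25*u^3 + 64*u^2 + 108*u - 144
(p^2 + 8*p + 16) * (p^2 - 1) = p^4 + 8*p^3 + 15*p^2 - 8*p - 16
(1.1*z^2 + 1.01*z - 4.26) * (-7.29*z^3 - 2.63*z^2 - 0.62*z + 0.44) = -8.019*z^5 - 10.2559*z^4 + 27.7171*z^3 + 11.0616*z^2 + 3.0856*z - 1.8744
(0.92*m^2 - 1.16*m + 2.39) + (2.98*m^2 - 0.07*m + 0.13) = 3.9*m^2 - 1.23*m + 2.52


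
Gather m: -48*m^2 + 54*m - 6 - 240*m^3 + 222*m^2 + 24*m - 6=-240*m^3 + 174*m^2 + 78*m - 12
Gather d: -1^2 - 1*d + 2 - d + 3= 4 - 2*d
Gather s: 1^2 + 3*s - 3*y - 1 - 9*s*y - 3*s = -9*s*y - 3*y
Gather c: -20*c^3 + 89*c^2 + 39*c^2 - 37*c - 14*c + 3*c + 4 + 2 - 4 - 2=-20*c^3 + 128*c^2 - 48*c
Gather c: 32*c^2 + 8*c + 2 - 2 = 32*c^2 + 8*c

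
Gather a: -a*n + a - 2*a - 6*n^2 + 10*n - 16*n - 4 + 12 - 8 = a*(-n - 1) - 6*n^2 - 6*n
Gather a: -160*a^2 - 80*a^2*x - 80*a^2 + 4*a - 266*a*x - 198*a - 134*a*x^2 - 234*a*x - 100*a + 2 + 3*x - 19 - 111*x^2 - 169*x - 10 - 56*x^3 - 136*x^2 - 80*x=a^2*(-80*x - 240) + a*(-134*x^2 - 500*x - 294) - 56*x^3 - 247*x^2 - 246*x - 27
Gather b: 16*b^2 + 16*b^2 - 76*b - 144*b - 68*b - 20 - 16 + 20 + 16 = 32*b^2 - 288*b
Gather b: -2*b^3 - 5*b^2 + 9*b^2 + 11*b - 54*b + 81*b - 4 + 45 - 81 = -2*b^3 + 4*b^2 + 38*b - 40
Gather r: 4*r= 4*r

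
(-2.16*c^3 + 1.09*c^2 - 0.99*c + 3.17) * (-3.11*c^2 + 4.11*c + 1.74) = 6.7176*c^5 - 12.2675*c^4 + 3.8004*c^3 - 12.031*c^2 + 11.3061*c + 5.5158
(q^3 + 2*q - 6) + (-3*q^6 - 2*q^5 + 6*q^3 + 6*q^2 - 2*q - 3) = -3*q^6 - 2*q^5 + 7*q^3 + 6*q^2 - 9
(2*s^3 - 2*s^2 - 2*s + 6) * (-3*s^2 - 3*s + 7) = -6*s^5 + 26*s^3 - 26*s^2 - 32*s + 42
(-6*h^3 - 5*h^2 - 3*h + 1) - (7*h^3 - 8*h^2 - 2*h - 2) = -13*h^3 + 3*h^2 - h + 3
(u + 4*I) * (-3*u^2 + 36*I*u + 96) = -3*u^3 + 24*I*u^2 - 48*u + 384*I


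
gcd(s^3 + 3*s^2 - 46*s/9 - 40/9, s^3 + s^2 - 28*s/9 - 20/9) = s^2 - s - 10/9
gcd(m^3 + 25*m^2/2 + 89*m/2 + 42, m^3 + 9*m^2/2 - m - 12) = m + 4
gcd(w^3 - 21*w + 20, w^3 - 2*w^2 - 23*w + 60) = w^2 + w - 20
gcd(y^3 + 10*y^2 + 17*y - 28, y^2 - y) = y - 1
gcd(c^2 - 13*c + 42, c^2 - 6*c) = c - 6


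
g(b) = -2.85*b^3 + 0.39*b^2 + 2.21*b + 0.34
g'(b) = -8.55*b^2 + 0.78*b + 2.21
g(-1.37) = 5.37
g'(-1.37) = -14.91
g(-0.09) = 0.15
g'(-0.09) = 2.07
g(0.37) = 1.07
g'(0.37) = 1.33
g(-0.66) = -0.13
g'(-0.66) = -2.03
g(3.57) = -116.47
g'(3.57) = -103.97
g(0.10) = 0.56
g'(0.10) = 2.20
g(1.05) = -0.21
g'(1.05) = -6.40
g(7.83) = -1326.58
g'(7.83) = -515.87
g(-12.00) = 4954.78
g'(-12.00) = -1238.35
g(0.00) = 0.34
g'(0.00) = 2.21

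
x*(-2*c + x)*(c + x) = -2*c^2*x - c*x^2 + x^3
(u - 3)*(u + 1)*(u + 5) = u^3 + 3*u^2 - 13*u - 15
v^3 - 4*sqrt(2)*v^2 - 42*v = v*(v - 7*sqrt(2))*(v + 3*sqrt(2))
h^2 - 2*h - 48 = (h - 8)*(h + 6)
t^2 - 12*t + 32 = (t - 8)*(t - 4)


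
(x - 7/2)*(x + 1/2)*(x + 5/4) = x^3 - 7*x^2/4 - 11*x/2 - 35/16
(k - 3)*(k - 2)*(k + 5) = k^3 - 19*k + 30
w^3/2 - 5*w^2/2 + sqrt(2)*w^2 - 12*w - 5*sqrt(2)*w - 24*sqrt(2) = (w/2 + sqrt(2))*(w - 8)*(w + 3)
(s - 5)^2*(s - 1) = s^3 - 11*s^2 + 35*s - 25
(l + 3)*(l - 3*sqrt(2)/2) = l^2 - 3*sqrt(2)*l/2 + 3*l - 9*sqrt(2)/2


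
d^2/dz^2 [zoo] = 0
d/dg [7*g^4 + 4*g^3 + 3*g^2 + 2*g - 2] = 28*g^3 + 12*g^2 + 6*g + 2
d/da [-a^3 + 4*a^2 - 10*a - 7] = -3*a^2 + 8*a - 10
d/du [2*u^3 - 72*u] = 6*u^2 - 72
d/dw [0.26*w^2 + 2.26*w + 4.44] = 0.52*w + 2.26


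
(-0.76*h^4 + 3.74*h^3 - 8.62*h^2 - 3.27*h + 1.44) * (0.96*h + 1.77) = -0.7296*h^5 + 2.2452*h^4 - 1.6554*h^3 - 18.3966*h^2 - 4.4055*h + 2.5488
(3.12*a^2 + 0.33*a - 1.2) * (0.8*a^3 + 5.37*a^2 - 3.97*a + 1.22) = 2.496*a^5 + 17.0184*a^4 - 11.5743*a^3 - 3.9477*a^2 + 5.1666*a - 1.464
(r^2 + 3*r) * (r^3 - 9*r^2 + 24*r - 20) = r^5 - 6*r^4 - 3*r^3 + 52*r^2 - 60*r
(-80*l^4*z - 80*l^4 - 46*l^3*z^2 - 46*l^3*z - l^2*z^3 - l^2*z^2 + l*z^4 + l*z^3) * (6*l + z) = -480*l^5*z - 480*l^5 - 356*l^4*z^2 - 356*l^4*z - 52*l^3*z^3 - 52*l^3*z^2 + 5*l^2*z^4 + 5*l^2*z^3 + l*z^5 + l*z^4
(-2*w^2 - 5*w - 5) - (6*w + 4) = -2*w^2 - 11*w - 9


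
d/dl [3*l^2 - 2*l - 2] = 6*l - 2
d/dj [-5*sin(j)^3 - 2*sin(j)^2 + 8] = -(15*sin(j) + 4)*sin(j)*cos(j)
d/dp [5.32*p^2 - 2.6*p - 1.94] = 10.64*p - 2.6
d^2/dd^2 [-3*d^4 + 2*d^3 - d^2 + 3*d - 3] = -36*d^2 + 12*d - 2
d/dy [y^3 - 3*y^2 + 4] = 3*y*(y - 2)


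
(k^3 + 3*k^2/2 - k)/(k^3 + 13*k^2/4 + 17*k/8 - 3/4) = 4*k*(2*k - 1)/(8*k^2 + 10*k - 3)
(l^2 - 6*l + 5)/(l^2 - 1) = (l - 5)/(l + 1)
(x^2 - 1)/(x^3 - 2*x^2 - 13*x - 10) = (x - 1)/(x^2 - 3*x - 10)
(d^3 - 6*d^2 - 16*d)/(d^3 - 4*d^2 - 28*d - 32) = d/(d + 2)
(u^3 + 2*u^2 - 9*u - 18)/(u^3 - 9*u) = (u + 2)/u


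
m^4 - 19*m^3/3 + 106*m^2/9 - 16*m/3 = m*(m - 3)*(m - 8/3)*(m - 2/3)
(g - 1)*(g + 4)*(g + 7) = g^3 + 10*g^2 + 17*g - 28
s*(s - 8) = s^2 - 8*s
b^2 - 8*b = b*(b - 8)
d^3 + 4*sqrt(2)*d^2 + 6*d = d*(d + sqrt(2))*(d + 3*sqrt(2))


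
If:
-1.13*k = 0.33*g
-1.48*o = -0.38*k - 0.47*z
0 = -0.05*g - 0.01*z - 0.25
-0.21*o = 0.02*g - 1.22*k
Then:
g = 61.54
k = -17.97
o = -110.27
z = -332.71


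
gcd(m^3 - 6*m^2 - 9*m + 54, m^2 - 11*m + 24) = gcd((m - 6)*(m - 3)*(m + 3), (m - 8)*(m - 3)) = m - 3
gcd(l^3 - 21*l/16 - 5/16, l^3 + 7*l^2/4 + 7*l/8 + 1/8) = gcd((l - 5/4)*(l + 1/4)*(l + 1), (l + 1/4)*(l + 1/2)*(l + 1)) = l^2 + 5*l/4 + 1/4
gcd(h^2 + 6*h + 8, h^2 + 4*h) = h + 4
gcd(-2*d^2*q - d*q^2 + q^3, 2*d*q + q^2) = q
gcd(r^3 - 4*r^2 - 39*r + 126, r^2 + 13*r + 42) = r + 6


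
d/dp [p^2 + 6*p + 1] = 2*p + 6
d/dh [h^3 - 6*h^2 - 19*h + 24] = 3*h^2 - 12*h - 19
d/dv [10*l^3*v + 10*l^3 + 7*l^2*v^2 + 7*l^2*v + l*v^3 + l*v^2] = l*(10*l^2 + 14*l*v + 7*l + 3*v^2 + 2*v)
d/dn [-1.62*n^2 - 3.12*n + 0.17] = -3.24*n - 3.12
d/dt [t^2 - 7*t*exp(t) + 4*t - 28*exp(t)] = -7*t*exp(t) + 2*t - 35*exp(t) + 4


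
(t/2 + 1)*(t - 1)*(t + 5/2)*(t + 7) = t^4/2 + 21*t^3/4 + 25*t^2/2 - 3*t/4 - 35/2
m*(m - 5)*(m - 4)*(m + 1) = m^4 - 8*m^3 + 11*m^2 + 20*m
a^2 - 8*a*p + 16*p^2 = (a - 4*p)^2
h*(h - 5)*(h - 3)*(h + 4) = h^4 - 4*h^3 - 17*h^2 + 60*h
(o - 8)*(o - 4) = o^2 - 12*o + 32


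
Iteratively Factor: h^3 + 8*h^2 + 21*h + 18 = (h + 3)*(h^2 + 5*h + 6) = (h + 3)^2*(h + 2)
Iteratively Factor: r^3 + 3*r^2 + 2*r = (r + 2)*(r^2 + r) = (r + 1)*(r + 2)*(r)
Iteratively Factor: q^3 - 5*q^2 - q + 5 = (q + 1)*(q^2 - 6*q + 5) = (q - 5)*(q + 1)*(q - 1)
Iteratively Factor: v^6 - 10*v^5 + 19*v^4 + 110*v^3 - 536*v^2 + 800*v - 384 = (v - 2)*(v^5 - 8*v^4 + 3*v^3 + 116*v^2 - 304*v + 192) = (v - 4)*(v - 2)*(v^4 - 4*v^3 - 13*v^2 + 64*v - 48) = (v - 4)^2*(v - 2)*(v^3 - 13*v + 12) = (v - 4)^2*(v - 2)*(v - 1)*(v^2 + v - 12) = (v - 4)^2*(v - 3)*(v - 2)*(v - 1)*(v + 4)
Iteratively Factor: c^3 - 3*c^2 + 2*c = (c - 1)*(c^2 - 2*c) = (c - 2)*(c - 1)*(c)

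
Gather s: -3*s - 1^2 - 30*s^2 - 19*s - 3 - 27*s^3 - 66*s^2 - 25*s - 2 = -27*s^3 - 96*s^2 - 47*s - 6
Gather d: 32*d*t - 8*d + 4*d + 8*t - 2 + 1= d*(32*t - 4) + 8*t - 1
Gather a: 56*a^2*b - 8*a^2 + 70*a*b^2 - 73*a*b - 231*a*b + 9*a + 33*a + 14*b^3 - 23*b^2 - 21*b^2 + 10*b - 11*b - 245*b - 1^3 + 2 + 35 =a^2*(56*b - 8) + a*(70*b^2 - 304*b + 42) + 14*b^3 - 44*b^2 - 246*b + 36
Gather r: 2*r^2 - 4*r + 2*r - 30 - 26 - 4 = 2*r^2 - 2*r - 60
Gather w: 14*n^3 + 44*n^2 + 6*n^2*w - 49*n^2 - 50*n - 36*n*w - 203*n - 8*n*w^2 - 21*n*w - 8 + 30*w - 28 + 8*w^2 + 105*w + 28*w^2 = 14*n^3 - 5*n^2 - 253*n + w^2*(36 - 8*n) + w*(6*n^2 - 57*n + 135) - 36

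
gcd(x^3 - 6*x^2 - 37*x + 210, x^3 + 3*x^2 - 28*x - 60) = x^2 + x - 30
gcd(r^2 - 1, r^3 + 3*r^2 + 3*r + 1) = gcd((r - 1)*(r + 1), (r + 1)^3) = r + 1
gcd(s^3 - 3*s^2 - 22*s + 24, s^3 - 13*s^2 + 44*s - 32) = s - 1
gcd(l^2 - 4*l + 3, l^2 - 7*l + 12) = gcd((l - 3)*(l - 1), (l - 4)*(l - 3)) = l - 3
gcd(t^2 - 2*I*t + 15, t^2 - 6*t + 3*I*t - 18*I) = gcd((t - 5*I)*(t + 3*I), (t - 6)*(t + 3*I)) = t + 3*I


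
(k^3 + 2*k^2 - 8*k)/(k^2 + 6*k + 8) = k*(k - 2)/(k + 2)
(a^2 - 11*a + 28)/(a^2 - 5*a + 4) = (a - 7)/(a - 1)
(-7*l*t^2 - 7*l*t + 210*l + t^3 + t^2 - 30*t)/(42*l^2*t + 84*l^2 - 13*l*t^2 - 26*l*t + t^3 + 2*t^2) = (t^2 + t - 30)/(-6*l*t - 12*l + t^2 + 2*t)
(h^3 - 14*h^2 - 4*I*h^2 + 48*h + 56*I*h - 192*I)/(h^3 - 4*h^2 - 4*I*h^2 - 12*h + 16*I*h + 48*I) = (h - 8)/(h + 2)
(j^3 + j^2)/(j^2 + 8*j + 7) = j^2/(j + 7)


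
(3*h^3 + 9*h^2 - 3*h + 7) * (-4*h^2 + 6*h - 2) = -12*h^5 - 18*h^4 + 60*h^3 - 64*h^2 + 48*h - 14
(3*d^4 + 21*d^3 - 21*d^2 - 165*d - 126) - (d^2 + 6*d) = 3*d^4 + 21*d^3 - 22*d^2 - 171*d - 126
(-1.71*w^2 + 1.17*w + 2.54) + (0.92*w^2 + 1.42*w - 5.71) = -0.79*w^2 + 2.59*w - 3.17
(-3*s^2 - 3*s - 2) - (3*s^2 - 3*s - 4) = 2 - 6*s^2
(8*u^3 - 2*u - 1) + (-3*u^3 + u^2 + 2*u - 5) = 5*u^3 + u^2 - 6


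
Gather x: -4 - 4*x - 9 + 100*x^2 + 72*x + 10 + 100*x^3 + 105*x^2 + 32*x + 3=100*x^3 + 205*x^2 + 100*x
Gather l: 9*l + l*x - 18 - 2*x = l*(x + 9) - 2*x - 18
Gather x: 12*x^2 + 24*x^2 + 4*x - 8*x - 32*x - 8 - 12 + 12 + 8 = 36*x^2 - 36*x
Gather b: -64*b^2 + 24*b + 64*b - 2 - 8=-64*b^2 + 88*b - 10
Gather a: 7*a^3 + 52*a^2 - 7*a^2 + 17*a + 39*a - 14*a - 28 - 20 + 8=7*a^3 + 45*a^2 + 42*a - 40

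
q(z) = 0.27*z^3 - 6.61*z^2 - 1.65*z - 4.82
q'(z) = 0.81*z^2 - 13.22*z - 1.65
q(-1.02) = -10.30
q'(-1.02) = 12.68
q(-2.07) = -32.12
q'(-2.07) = 29.19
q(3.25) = -70.73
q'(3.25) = -36.06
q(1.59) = -23.07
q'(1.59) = -20.62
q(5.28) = -158.06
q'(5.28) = -48.87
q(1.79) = -27.40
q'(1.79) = -22.72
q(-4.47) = -153.63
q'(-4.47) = 73.63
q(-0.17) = -4.73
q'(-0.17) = 0.62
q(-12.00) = -1403.42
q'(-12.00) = 273.63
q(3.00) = -61.97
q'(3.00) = -34.02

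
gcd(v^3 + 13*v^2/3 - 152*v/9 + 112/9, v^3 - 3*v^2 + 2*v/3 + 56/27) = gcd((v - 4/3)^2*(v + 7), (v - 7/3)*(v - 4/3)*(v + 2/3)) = v - 4/3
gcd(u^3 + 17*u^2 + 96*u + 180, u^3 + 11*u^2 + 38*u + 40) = u + 5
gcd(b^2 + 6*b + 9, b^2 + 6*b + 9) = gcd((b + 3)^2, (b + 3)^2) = b^2 + 6*b + 9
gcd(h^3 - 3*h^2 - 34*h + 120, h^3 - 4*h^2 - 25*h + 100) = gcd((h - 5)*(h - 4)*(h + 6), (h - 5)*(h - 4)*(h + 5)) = h^2 - 9*h + 20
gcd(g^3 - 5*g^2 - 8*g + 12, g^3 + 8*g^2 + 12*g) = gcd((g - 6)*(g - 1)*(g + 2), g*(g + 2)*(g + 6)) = g + 2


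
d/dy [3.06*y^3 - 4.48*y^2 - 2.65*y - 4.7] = 9.18*y^2 - 8.96*y - 2.65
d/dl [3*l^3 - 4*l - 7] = 9*l^2 - 4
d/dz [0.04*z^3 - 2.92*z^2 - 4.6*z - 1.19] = 0.12*z^2 - 5.84*z - 4.6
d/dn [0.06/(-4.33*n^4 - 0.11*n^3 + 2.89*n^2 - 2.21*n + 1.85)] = (1.0392*n^3 + 0.0198*n^2 - 0.3468*n + 0.1326)/(4.33*n^4 + 0.11*n^3 - 2.89*n^2 + 2.21*n - 1.85)^2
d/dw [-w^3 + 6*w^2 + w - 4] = -3*w^2 + 12*w + 1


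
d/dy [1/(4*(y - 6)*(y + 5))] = (1 - 2*y)/(4*(y^4 - 2*y^3 - 59*y^2 + 60*y + 900))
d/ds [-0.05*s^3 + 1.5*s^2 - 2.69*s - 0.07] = -0.15*s^2 + 3.0*s - 2.69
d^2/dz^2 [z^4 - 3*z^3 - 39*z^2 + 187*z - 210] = 12*z^2 - 18*z - 78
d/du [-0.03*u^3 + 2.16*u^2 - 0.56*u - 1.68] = -0.09*u^2 + 4.32*u - 0.56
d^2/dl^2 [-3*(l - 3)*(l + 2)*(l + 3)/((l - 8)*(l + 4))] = 6*(-47*l^3 - 522*l^2 - 2424*l - 2336)/(l^6 - 12*l^5 - 48*l^4 + 704*l^3 + 1536*l^2 - 12288*l - 32768)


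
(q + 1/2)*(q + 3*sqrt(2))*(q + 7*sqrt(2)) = q^3 + q^2/2 + 10*sqrt(2)*q^2 + 5*sqrt(2)*q + 42*q + 21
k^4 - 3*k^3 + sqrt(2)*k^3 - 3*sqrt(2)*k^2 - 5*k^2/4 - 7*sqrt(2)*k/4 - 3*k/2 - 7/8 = (k - 7/2)*(k + 1/2)*(k + sqrt(2)/2)^2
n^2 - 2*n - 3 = (n - 3)*(n + 1)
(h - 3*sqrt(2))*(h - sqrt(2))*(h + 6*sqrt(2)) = h^3 + 2*sqrt(2)*h^2 - 42*h + 36*sqrt(2)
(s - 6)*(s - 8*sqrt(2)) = s^2 - 8*sqrt(2)*s - 6*s + 48*sqrt(2)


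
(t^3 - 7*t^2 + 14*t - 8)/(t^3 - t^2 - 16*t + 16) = (t - 2)/(t + 4)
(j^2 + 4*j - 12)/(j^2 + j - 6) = (j + 6)/(j + 3)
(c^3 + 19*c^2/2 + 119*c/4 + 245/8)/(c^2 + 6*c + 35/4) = c + 7/2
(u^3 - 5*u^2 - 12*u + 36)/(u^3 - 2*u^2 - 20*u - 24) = (u^2 + u - 6)/(u^2 + 4*u + 4)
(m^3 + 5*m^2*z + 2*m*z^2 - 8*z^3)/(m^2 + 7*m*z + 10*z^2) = (m^2 + 3*m*z - 4*z^2)/(m + 5*z)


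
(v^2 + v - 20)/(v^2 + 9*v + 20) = (v - 4)/(v + 4)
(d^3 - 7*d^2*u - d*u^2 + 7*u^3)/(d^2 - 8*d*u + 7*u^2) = d + u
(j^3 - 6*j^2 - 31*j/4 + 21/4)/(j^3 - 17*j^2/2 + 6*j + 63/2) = (j - 1/2)/(j - 3)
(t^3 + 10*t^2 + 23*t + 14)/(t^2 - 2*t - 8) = (t^2 + 8*t + 7)/(t - 4)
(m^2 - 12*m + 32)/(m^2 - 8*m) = (m - 4)/m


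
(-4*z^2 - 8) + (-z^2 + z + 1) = -5*z^2 + z - 7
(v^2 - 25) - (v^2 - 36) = 11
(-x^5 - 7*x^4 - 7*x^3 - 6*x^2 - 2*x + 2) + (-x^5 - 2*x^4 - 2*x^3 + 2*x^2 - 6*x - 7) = -2*x^5 - 9*x^4 - 9*x^3 - 4*x^2 - 8*x - 5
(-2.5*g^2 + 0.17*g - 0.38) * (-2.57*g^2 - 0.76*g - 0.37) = 6.425*g^4 + 1.4631*g^3 + 1.7724*g^2 + 0.2259*g + 0.1406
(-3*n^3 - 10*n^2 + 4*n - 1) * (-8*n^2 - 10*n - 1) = 24*n^5 + 110*n^4 + 71*n^3 - 22*n^2 + 6*n + 1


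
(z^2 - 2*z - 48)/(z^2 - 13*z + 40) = (z + 6)/(z - 5)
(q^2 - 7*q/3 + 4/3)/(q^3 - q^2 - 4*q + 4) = (q - 4/3)/(q^2 - 4)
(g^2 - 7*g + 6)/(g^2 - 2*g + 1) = (g - 6)/(g - 1)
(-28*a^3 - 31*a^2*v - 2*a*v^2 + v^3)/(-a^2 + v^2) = (-28*a^2 - 3*a*v + v^2)/(-a + v)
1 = 1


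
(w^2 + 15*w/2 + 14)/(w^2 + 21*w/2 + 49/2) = (w + 4)/(w + 7)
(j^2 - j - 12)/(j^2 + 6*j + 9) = (j - 4)/(j + 3)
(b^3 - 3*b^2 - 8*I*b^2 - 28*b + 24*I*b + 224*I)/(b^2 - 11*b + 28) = (b^2 + b*(4 - 8*I) - 32*I)/(b - 4)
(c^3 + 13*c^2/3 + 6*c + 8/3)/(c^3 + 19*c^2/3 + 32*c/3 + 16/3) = (c + 2)/(c + 4)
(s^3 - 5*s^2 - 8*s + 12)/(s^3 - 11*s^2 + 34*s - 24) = (s + 2)/(s - 4)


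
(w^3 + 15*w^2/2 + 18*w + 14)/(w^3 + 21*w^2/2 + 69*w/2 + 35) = (w + 2)/(w + 5)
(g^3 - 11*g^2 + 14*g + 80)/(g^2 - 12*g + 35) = (g^2 - 6*g - 16)/(g - 7)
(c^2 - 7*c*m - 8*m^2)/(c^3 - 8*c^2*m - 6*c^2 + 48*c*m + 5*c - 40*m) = (c + m)/(c^2 - 6*c + 5)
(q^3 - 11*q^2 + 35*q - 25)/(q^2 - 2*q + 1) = (q^2 - 10*q + 25)/(q - 1)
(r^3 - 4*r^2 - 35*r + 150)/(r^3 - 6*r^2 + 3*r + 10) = (r^2 + r - 30)/(r^2 - r - 2)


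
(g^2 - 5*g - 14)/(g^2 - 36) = (g^2 - 5*g - 14)/(g^2 - 36)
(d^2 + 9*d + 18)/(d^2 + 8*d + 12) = (d + 3)/(d + 2)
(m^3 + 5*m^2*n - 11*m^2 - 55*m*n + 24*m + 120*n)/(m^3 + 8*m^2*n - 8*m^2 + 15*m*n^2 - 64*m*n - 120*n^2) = (m - 3)/(m + 3*n)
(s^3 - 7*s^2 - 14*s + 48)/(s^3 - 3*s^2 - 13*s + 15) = (s^2 - 10*s + 16)/(s^2 - 6*s + 5)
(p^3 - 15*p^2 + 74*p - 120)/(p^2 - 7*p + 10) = (p^2 - 10*p + 24)/(p - 2)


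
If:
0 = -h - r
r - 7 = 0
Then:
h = -7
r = 7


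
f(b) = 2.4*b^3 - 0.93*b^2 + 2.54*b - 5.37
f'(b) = 7.2*b^2 - 1.86*b + 2.54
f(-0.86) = -9.77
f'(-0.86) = 9.46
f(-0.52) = -7.28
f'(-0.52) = 5.45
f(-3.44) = -122.81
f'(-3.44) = 94.14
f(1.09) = -0.60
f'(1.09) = 9.07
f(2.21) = 21.61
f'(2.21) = 33.59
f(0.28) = -4.68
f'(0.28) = 2.58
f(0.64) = -3.50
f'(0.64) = 4.30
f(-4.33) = -228.64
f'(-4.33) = 145.59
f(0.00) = -5.37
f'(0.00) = 2.54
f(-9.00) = -1853.16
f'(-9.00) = 602.48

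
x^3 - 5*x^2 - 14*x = x*(x - 7)*(x + 2)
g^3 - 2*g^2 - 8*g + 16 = (g - 2)*(g - 2*sqrt(2))*(g + 2*sqrt(2))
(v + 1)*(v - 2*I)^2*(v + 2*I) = v^4 + v^3 - 2*I*v^3 + 4*v^2 - 2*I*v^2 + 4*v - 8*I*v - 8*I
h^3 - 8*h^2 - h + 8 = (h - 8)*(h - 1)*(h + 1)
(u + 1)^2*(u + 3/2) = u^3 + 7*u^2/2 + 4*u + 3/2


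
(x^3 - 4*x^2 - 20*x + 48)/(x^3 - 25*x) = (x^3 - 4*x^2 - 20*x + 48)/(x*(x^2 - 25))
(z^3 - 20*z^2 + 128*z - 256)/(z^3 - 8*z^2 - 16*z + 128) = (z - 8)/(z + 4)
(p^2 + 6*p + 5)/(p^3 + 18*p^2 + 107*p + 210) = (p + 1)/(p^2 + 13*p + 42)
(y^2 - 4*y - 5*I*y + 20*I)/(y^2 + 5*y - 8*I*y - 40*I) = (y^2 - y*(4 + 5*I) + 20*I)/(y^2 + y*(5 - 8*I) - 40*I)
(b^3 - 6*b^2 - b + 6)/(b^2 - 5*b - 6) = b - 1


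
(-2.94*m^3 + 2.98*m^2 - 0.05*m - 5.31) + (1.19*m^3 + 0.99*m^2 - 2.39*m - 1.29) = -1.75*m^3 + 3.97*m^2 - 2.44*m - 6.6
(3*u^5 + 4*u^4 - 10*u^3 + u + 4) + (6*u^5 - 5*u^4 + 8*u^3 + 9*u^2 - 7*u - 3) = 9*u^5 - u^4 - 2*u^3 + 9*u^2 - 6*u + 1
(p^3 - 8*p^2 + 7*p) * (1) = p^3 - 8*p^2 + 7*p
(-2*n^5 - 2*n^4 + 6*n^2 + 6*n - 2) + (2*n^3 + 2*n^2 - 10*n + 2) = -2*n^5 - 2*n^4 + 2*n^3 + 8*n^2 - 4*n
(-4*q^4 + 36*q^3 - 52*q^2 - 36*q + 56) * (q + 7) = -4*q^5 + 8*q^4 + 200*q^3 - 400*q^2 - 196*q + 392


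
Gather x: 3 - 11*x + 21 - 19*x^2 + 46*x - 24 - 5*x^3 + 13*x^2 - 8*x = -5*x^3 - 6*x^2 + 27*x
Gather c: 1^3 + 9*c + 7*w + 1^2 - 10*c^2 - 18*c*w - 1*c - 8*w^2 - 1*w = -10*c^2 + c*(8 - 18*w) - 8*w^2 + 6*w + 2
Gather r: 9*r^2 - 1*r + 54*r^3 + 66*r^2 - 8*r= 54*r^3 + 75*r^2 - 9*r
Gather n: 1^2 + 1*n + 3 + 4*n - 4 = 5*n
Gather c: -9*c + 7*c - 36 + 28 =-2*c - 8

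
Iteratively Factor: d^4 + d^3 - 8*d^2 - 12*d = (d + 2)*(d^3 - d^2 - 6*d) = (d - 3)*(d + 2)*(d^2 + 2*d) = d*(d - 3)*(d + 2)*(d + 2)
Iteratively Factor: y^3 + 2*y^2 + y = (y + 1)*(y^2 + y) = y*(y + 1)*(y + 1)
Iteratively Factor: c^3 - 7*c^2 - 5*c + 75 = (c + 3)*(c^2 - 10*c + 25) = (c - 5)*(c + 3)*(c - 5)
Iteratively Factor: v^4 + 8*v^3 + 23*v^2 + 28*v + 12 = (v + 2)*(v^3 + 6*v^2 + 11*v + 6) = (v + 2)*(v + 3)*(v^2 + 3*v + 2) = (v + 2)^2*(v + 3)*(v + 1)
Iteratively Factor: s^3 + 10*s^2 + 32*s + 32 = (s + 4)*(s^2 + 6*s + 8) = (s + 4)^2*(s + 2)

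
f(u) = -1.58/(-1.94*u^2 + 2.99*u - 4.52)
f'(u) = -1.58*(3.88*u - 2.99)/(-1.94*u^2 + 2.99*u - 4.52)^2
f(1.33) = 0.40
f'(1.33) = -0.22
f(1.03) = 0.45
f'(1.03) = -0.13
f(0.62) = 0.46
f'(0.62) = 0.08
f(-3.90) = 0.03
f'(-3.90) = 0.01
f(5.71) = 0.03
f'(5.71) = -0.01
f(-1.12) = 0.15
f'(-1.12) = 0.11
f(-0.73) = 0.20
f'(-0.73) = 0.15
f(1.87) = 0.28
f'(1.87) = -0.21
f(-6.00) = 0.02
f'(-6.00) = 0.00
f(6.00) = 0.03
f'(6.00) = -0.01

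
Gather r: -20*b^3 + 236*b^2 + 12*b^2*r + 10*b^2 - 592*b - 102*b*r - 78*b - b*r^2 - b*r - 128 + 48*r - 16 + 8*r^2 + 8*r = -20*b^3 + 246*b^2 - 670*b + r^2*(8 - b) + r*(12*b^2 - 103*b + 56) - 144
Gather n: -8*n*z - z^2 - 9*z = -8*n*z - z^2 - 9*z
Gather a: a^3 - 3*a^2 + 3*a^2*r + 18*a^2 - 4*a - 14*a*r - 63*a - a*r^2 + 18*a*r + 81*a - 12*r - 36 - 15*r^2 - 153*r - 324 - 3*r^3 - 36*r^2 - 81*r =a^3 + a^2*(3*r + 15) + a*(-r^2 + 4*r + 14) - 3*r^3 - 51*r^2 - 246*r - 360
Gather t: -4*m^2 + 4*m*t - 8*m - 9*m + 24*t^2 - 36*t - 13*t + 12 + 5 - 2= -4*m^2 - 17*m + 24*t^2 + t*(4*m - 49) + 15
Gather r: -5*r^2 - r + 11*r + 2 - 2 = -5*r^2 + 10*r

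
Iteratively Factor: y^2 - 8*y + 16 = (y - 4)*(y - 4)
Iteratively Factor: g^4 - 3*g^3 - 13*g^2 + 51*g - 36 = (g - 3)*(g^3 - 13*g + 12) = (g - 3)^2*(g^2 + 3*g - 4) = (g - 3)^2*(g + 4)*(g - 1)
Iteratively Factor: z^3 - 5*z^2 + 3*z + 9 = (z - 3)*(z^2 - 2*z - 3) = (z - 3)^2*(z + 1)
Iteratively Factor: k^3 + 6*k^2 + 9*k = (k)*(k^2 + 6*k + 9) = k*(k + 3)*(k + 3)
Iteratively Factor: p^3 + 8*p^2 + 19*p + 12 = (p + 3)*(p^2 + 5*p + 4) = (p + 3)*(p + 4)*(p + 1)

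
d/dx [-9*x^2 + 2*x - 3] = 2 - 18*x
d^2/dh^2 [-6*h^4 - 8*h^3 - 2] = 24*h*(-3*h - 2)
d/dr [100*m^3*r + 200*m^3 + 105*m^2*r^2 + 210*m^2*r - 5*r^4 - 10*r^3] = 100*m^3 + 210*m^2*r + 210*m^2 - 20*r^3 - 30*r^2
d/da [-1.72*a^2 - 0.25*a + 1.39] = -3.44*a - 0.25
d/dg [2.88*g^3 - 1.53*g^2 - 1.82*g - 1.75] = 8.64*g^2 - 3.06*g - 1.82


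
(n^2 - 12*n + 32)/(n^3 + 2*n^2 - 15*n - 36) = (n - 8)/(n^2 + 6*n + 9)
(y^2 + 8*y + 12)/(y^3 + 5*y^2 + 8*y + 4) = (y + 6)/(y^2 + 3*y + 2)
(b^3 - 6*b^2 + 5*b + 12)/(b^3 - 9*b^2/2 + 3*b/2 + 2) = 2*(b^2 - 2*b - 3)/(2*b^2 - b - 1)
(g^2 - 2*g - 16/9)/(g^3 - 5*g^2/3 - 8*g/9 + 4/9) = (3*g - 8)/(3*g^2 - 7*g + 2)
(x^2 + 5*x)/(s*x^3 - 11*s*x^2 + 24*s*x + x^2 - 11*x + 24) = x*(x + 5)/(s*x^3 - 11*s*x^2 + 24*s*x + x^2 - 11*x + 24)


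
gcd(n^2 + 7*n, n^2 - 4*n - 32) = 1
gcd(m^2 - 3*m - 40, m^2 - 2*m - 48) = m - 8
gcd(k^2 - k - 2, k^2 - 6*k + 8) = k - 2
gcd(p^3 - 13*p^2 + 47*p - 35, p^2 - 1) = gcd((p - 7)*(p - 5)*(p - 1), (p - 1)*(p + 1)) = p - 1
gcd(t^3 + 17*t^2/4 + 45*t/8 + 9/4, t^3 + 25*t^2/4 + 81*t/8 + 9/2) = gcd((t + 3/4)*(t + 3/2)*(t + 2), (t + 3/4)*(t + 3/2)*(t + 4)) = t^2 + 9*t/4 + 9/8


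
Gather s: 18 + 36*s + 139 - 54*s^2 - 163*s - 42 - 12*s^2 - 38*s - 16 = -66*s^2 - 165*s + 99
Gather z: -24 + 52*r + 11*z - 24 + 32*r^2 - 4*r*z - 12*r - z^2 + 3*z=32*r^2 + 40*r - z^2 + z*(14 - 4*r) - 48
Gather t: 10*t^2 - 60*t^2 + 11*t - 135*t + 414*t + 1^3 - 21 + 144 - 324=-50*t^2 + 290*t - 200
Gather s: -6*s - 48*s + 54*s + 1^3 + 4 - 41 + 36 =0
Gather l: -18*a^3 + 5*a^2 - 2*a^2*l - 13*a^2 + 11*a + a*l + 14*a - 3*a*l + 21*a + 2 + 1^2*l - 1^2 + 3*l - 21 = -18*a^3 - 8*a^2 + 46*a + l*(-2*a^2 - 2*a + 4) - 20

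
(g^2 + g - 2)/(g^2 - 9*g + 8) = (g + 2)/(g - 8)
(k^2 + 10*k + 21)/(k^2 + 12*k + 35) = (k + 3)/(k + 5)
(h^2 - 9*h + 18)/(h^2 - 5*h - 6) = (h - 3)/(h + 1)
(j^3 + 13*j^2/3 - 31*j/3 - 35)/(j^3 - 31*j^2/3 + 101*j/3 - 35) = (3*j^2 + 22*j + 35)/(3*j^2 - 22*j + 35)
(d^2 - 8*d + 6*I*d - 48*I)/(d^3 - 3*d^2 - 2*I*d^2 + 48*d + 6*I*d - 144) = (d - 8)/(d^2 - d*(3 + 8*I) + 24*I)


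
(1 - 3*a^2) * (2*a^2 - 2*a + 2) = -6*a^4 + 6*a^3 - 4*a^2 - 2*a + 2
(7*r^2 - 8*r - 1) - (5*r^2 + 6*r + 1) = 2*r^2 - 14*r - 2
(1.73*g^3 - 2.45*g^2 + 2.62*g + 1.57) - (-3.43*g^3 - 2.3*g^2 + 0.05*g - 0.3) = 5.16*g^3 - 0.15*g^2 + 2.57*g + 1.87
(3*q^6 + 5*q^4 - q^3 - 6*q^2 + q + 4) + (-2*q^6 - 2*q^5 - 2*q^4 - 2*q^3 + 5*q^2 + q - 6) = q^6 - 2*q^5 + 3*q^4 - 3*q^3 - q^2 + 2*q - 2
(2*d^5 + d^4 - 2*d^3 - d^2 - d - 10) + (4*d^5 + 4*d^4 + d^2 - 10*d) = 6*d^5 + 5*d^4 - 2*d^3 - 11*d - 10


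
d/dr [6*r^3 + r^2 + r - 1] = 18*r^2 + 2*r + 1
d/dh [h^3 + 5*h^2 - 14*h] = 3*h^2 + 10*h - 14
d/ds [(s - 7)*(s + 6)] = 2*s - 1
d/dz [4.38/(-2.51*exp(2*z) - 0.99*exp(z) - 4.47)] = (21.9876*exp(z) + 4.3362)*exp(z)/(2.51*exp(2*z) + 0.99*exp(z) + 4.47)^2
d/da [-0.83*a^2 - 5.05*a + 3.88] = -1.66*a - 5.05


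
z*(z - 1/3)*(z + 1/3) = z^3 - z/9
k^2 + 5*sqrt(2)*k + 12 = (k + 2*sqrt(2))*(k + 3*sqrt(2))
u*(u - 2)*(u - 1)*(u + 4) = u^4 + u^3 - 10*u^2 + 8*u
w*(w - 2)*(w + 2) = w^3 - 4*w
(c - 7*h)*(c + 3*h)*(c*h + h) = c^3*h - 4*c^2*h^2 + c^2*h - 21*c*h^3 - 4*c*h^2 - 21*h^3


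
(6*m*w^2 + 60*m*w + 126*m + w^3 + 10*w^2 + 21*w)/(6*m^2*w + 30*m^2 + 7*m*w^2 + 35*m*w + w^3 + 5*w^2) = (w^2 + 10*w + 21)/(m*w + 5*m + w^2 + 5*w)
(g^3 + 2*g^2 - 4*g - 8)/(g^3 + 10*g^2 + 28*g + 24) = (g - 2)/(g + 6)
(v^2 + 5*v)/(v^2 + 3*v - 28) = v*(v + 5)/(v^2 + 3*v - 28)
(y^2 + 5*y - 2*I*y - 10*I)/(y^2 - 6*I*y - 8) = (y + 5)/(y - 4*I)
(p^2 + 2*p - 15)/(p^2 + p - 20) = (p - 3)/(p - 4)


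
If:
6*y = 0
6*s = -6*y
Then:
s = 0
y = 0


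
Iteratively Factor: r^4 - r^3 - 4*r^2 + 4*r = (r - 1)*(r^3 - 4*r) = (r - 2)*(r - 1)*(r^2 + 2*r) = r*(r - 2)*(r - 1)*(r + 2)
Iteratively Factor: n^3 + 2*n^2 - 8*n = (n - 2)*(n^2 + 4*n) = n*(n - 2)*(n + 4)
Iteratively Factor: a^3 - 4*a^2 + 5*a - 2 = (a - 2)*(a^2 - 2*a + 1) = (a - 2)*(a - 1)*(a - 1)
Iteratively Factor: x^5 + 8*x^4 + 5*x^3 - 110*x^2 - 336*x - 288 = (x + 2)*(x^4 + 6*x^3 - 7*x^2 - 96*x - 144) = (x - 4)*(x + 2)*(x^3 + 10*x^2 + 33*x + 36) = (x - 4)*(x + 2)*(x + 4)*(x^2 + 6*x + 9) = (x - 4)*(x + 2)*(x + 3)*(x + 4)*(x + 3)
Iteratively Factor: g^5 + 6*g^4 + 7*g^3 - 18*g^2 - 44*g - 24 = (g + 2)*(g^4 + 4*g^3 - g^2 - 16*g - 12) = (g - 2)*(g + 2)*(g^3 + 6*g^2 + 11*g + 6) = (g - 2)*(g + 2)^2*(g^2 + 4*g + 3) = (g - 2)*(g + 2)^2*(g + 3)*(g + 1)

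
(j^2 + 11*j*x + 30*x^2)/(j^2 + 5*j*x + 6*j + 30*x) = (j + 6*x)/(j + 6)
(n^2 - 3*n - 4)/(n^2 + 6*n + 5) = (n - 4)/(n + 5)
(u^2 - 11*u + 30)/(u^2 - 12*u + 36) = (u - 5)/(u - 6)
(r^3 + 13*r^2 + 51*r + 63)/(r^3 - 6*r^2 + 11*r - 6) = (r^3 + 13*r^2 + 51*r + 63)/(r^3 - 6*r^2 + 11*r - 6)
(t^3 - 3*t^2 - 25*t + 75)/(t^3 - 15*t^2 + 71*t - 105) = (t + 5)/(t - 7)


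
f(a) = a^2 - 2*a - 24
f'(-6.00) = -14.00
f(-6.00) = 24.00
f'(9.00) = 16.00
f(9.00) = 39.00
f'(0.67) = -0.66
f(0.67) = -24.89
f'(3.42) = 4.84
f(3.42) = -19.14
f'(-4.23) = -10.46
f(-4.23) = 2.35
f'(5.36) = 8.72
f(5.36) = -5.99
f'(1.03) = 0.06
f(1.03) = -25.00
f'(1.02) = 0.04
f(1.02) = -25.00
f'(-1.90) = -5.80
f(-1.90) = -16.59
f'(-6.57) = -15.14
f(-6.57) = 32.30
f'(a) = 2*a - 2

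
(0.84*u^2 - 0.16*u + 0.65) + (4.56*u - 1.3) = 0.84*u^2 + 4.4*u - 0.65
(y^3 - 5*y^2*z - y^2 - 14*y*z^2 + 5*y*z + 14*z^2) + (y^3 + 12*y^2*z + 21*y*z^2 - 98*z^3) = 2*y^3 + 7*y^2*z - y^2 + 7*y*z^2 + 5*y*z - 98*z^3 + 14*z^2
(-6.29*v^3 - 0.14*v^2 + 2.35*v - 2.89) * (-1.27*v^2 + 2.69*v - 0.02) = 7.9883*v^5 - 16.7423*v^4 - 3.2353*v^3 + 9.9946*v^2 - 7.8211*v + 0.0578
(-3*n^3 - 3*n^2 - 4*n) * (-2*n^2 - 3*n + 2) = 6*n^5 + 15*n^4 + 11*n^3 + 6*n^2 - 8*n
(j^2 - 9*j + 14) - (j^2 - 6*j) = 14 - 3*j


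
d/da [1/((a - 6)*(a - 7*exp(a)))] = ((6 - a)*(a - 7*exp(a)) + (a - 6)^2*(7*exp(a) - 1))/((a - 6)^3*(a - 7*exp(a))^2)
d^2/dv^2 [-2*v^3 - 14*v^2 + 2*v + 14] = -12*v - 28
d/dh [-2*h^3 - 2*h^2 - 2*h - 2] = -6*h^2 - 4*h - 2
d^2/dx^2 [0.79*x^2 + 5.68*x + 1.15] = 1.58000000000000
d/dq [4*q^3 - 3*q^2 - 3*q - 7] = 12*q^2 - 6*q - 3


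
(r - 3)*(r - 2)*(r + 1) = r^3 - 4*r^2 + r + 6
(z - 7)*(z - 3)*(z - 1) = z^3 - 11*z^2 + 31*z - 21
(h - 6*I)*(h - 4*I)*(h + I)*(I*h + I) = I*h^4 + 9*h^3 + I*h^3 + 9*h^2 - 14*I*h^2 + 24*h - 14*I*h + 24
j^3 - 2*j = j*(j - sqrt(2))*(j + sqrt(2))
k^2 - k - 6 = (k - 3)*(k + 2)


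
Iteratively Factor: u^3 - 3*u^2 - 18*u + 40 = (u - 5)*(u^2 + 2*u - 8) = (u - 5)*(u - 2)*(u + 4)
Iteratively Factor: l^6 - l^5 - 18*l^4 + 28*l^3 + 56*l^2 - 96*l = (l)*(l^5 - l^4 - 18*l^3 + 28*l^2 + 56*l - 96) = l*(l - 3)*(l^4 + 2*l^3 - 12*l^2 - 8*l + 32) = l*(l - 3)*(l - 2)*(l^3 + 4*l^2 - 4*l - 16) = l*(l - 3)*(l - 2)^2*(l^2 + 6*l + 8) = l*(l - 3)*(l - 2)^2*(l + 4)*(l + 2)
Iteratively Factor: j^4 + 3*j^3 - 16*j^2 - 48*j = (j)*(j^3 + 3*j^2 - 16*j - 48) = j*(j + 3)*(j^2 - 16) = j*(j - 4)*(j + 3)*(j + 4)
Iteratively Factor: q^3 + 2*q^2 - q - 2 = (q + 2)*(q^2 - 1) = (q - 1)*(q + 2)*(q + 1)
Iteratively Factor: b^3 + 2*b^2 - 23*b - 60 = (b + 3)*(b^2 - b - 20) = (b - 5)*(b + 3)*(b + 4)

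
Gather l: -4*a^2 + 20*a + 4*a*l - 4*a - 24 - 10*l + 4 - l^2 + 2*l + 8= -4*a^2 + 16*a - l^2 + l*(4*a - 8) - 12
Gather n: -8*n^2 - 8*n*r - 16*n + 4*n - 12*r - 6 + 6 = -8*n^2 + n*(-8*r - 12) - 12*r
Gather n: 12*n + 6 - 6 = 12*n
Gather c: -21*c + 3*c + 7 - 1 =6 - 18*c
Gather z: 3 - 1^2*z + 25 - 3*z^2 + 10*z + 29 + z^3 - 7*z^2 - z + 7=z^3 - 10*z^2 + 8*z + 64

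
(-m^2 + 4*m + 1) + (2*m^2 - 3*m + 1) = m^2 + m + 2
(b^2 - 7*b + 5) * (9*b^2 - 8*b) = 9*b^4 - 71*b^3 + 101*b^2 - 40*b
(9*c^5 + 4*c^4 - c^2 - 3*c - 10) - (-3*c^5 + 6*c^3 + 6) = 12*c^5 + 4*c^4 - 6*c^3 - c^2 - 3*c - 16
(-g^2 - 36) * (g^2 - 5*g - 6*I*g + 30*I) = -g^4 + 5*g^3 + 6*I*g^3 - 36*g^2 - 30*I*g^2 + 180*g + 216*I*g - 1080*I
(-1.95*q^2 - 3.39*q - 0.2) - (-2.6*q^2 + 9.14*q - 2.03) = 0.65*q^2 - 12.53*q + 1.83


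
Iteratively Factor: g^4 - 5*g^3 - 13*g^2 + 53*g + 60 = (g + 1)*(g^3 - 6*g^2 - 7*g + 60) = (g + 1)*(g + 3)*(g^2 - 9*g + 20) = (g - 5)*(g + 1)*(g + 3)*(g - 4)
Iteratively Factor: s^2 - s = (s)*(s - 1)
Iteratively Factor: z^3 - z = (z + 1)*(z^2 - z) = (z - 1)*(z + 1)*(z)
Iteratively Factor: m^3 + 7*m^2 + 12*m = (m)*(m^2 + 7*m + 12) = m*(m + 4)*(m + 3)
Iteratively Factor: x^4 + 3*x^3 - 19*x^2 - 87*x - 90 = (x + 3)*(x^3 - 19*x - 30) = (x - 5)*(x + 3)*(x^2 + 5*x + 6) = (x - 5)*(x + 3)^2*(x + 2)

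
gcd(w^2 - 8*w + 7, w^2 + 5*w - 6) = w - 1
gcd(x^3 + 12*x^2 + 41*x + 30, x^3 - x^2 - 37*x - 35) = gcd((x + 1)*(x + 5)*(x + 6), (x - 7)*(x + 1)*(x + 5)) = x^2 + 6*x + 5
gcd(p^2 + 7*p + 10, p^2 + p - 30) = 1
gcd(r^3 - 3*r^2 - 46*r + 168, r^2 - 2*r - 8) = r - 4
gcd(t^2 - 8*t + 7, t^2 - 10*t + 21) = t - 7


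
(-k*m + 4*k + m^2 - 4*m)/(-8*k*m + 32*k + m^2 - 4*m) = (k - m)/(8*k - m)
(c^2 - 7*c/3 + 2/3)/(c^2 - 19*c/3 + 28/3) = (3*c^2 - 7*c + 2)/(3*c^2 - 19*c + 28)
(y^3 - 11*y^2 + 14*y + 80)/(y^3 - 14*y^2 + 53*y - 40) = (y + 2)/(y - 1)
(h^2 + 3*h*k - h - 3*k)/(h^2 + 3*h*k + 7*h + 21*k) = (h - 1)/(h + 7)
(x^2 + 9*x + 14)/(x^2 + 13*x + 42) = (x + 2)/(x + 6)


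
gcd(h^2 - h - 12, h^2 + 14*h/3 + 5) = h + 3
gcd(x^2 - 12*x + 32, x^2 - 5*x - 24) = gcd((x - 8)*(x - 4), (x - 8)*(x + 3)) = x - 8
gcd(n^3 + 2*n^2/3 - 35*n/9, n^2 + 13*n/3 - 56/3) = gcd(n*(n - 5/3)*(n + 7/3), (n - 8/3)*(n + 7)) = 1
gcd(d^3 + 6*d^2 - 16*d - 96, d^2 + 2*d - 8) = d + 4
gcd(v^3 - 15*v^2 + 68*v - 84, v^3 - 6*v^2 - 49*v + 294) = v^2 - 13*v + 42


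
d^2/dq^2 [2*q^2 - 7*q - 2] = 4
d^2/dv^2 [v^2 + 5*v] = 2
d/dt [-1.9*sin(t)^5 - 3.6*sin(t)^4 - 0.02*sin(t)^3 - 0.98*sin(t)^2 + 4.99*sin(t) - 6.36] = (-9.5*sin(t)^4 - 14.4*sin(t)^3 - 0.06*sin(t)^2 - 1.96*sin(t) + 4.99)*cos(t)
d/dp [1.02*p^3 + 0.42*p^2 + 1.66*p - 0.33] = 3.06*p^2 + 0.84*p + 1.66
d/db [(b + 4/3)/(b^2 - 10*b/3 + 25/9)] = 9*(-3*b - 13)/(27*b^3 - 135*b^2 + 225*b - 125)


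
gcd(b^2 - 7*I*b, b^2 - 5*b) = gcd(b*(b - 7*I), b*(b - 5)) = b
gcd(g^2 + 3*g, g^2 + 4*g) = g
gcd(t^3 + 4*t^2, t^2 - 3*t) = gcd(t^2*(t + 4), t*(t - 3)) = t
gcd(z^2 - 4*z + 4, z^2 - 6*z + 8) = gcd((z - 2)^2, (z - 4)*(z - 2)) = z - 2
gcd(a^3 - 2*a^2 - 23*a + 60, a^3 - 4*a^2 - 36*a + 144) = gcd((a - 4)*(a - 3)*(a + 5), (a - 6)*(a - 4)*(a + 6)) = a - 4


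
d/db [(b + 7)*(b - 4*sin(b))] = b - (b + 7)*(4*cos(b) - 1) - 4*sin(b)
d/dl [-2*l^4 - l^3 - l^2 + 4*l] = -8*l^3 - 3*l^2 - 2*l + 4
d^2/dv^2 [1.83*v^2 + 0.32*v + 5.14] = 3.66000000000000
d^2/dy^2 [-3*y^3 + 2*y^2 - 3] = 4 - 18*y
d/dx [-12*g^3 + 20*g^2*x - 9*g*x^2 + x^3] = 20*g^2 - 18*g*x + 3*x^2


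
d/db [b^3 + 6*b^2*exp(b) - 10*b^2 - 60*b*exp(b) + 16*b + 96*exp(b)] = 6*b^2*exp(b) + 3*b^2 - 48*b*exp(b) - 20*b + 36*exp(b) + 16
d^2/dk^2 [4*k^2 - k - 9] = 8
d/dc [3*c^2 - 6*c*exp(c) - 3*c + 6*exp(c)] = -6*c*exp(c) + 6*c - 3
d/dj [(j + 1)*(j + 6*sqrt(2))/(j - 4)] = (j^2 - 8*j - 30*sqrt(2) - 4)/(j^2 - 8*j + 16)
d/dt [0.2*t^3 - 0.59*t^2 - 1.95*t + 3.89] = 0.6*t^2 - 1.18*t - 1.95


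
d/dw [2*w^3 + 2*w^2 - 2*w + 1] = 6*w^2 + 4*w - 2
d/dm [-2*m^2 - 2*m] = -4*m - 2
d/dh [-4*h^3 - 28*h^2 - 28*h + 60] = -12*h^2 - 56*h - 28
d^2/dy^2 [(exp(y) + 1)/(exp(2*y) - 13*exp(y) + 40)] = (exp(4*y) + 17*exp(3*y) - 279*exp(2*y) + 529*exp(y) + 2120)*exp(y)/(exp(6*y) - 39*exp(5*y) + 627*exp(4*y) - 5317*exp(3*y) + 25080*exp(2*y) - 62400*exp(y) + 64000)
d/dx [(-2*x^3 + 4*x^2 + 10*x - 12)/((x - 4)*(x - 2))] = 2*(-x^4 + 12*x^3 - 41*x^2 + 44*x + 4)/(x^4 - 12*x^3 + 52*x^2 - 96*x + 64)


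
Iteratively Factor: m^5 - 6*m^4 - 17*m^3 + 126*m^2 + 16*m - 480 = (m - 4)*(m^4 - 2*m^3 - 25*m^2 + 26*m + 120) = (m - 5)*(m - 4)*(m^3 + 3*m^2 - 10*m - 24) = (m - 5)*(m - 4)*(m + 4)*(m^2 - m - 6) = (m - 5)*(m - 4)*(m + 2)*(m + 4)*(m - 3)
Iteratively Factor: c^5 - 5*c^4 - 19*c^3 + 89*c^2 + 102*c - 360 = (c + 3)*(c^4 - 8*c^3 + 5*c^2 + 74*c - 120) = (c - 2)*(c + 3)*(c^3 - 6*c^2 - 7*c + 60) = (c - 4)*(c - 2)*(c + 3)*(c^2 - 2*c - 15) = (c - 4)*(c - 2)*(c + 3)^2*(c - 5)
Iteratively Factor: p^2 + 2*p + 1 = (p + 1)*(p + 1)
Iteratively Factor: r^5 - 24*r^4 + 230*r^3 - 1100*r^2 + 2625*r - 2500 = (r - 5)*(r^4 - 19*r^3 + 135*r^2 - 425*r + 500) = (r - 5)^2*(r^3 - 14*r^2 + 65*r - 100) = (r - 5)^3*(r^2 - 9*r + 20) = (r - 5)^4*(r - 4)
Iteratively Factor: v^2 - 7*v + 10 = (v - 5)*(v - 2)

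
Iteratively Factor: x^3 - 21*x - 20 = (x + 1)*(x^2 - x - 20) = (x + 1)*(x + 4)*(x - 5)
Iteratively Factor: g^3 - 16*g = (g)*(g^2 - 16) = g*(g - 4)*(g + 4)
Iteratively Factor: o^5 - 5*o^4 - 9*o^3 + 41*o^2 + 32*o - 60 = (o - 3)*(o^4 - 2*o^3 - 15*o^2 - 4*o + 20) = (o - 3)*(o + 2)*(o^3 - 4*o^2 - 7*o + 10) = (o - 3)*(o - 1)*(o + 2)*(o^2 - 3*o - 10) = (o - 3)*(o - 1)*(o + 2)^2*(o - 5)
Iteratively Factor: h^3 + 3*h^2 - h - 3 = (h - 1)*(h^2 + 4*h + 3) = (h - 1)*(h + 3)*(h + 1)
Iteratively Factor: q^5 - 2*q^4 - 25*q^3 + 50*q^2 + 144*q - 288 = (q - 2)*(q^4 - 25*q^2 + 144) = (q - 2)*(q + 4)*(q^3 - 4*q^2 - 9*q + 36) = (q - 4)*(q - 2)*(q + 4)*(q^2 - 9) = (q - 4)*(q - 3)*(q - 2)*(q + 4)*(q + 3)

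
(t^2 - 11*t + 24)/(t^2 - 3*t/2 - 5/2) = 2*(-t^2 + 11*t - 24)/(-2*t^2 + 3*t + 5)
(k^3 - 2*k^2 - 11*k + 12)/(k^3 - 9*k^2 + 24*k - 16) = (k + 3)/(k - 4)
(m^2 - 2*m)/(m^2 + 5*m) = (m - 2)/(m + 5)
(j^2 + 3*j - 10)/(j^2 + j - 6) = (j + 5)/(j + 3)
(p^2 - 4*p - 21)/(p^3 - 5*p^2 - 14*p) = (p + 3)/(p*(p + 2))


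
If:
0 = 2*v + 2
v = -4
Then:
No Solution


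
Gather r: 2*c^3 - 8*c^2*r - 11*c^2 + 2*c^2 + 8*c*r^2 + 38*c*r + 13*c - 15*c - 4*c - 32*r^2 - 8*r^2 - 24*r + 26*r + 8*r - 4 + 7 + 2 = 2*c^3 - 9*c^2 - 6*c + r^2*(8*c - 40) + r*(-8*c^2 + 38*c + 10) + 5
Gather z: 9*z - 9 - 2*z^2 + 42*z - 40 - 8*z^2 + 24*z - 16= -10*z^2 + 75*z - 65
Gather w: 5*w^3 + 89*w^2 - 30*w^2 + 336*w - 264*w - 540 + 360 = 5*w^3 + 59*w^2 + 72*w - 180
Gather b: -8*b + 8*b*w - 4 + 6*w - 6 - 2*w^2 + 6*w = b*(8*w - 8) - 2*w^2 + 12*w - 10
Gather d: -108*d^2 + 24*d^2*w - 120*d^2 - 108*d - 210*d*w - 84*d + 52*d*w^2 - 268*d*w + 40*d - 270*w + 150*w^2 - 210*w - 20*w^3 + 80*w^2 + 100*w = d^2*(24*w - 228) + d*(52*w^2 - 478*w - 152) - 20*w^3 + 230*w^2 - 380*w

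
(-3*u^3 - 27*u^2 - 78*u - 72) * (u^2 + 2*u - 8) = -3*u^5 - 33*u^4 - 108*u^3 - 12*u^2 + 480*u + 576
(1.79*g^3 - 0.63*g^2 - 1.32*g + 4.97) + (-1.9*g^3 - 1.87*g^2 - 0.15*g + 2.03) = -0.11*g^3 - 2.5*g^2 - 1.47*g + 7.0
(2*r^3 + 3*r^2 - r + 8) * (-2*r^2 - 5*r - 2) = -4*r^5 - 16*r^4 - 17*r^3 - 17*r^2 - 38*r - 16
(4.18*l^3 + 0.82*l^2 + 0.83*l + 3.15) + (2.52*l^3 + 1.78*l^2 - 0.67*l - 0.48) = 6.7*l^3 + 2.6*l^2 + 0.16*l + 2.67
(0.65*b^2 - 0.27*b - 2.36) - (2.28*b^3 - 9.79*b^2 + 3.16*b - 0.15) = -2.28*b^3 + 10.44*b^2 - 3.43*b - 2.21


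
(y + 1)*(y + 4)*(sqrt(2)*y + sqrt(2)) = sqrt(2)*y^3 + 6*sqrt(2)*y^2 + 9*sqrt(2)*y + 4*sqrt(2)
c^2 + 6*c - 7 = (c - 1)*(c + 7)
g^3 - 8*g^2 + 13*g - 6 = (g - 6)*(g - 1)^2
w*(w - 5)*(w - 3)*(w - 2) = w^4 - 10*w^3 + 31*w^2 - 30*w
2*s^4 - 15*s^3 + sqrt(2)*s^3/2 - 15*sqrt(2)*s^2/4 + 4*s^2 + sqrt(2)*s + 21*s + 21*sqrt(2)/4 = (s - 7)*(s - 3/2)*(sqrt(2)*s + 1/2)*(sqrt(2)*s + sqrt(2))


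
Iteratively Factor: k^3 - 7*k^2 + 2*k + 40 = (k - 5)*(k^2 - 2*k - 8) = (k - 5)*(k - 4)*(k + 2)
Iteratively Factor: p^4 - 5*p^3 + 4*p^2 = (p - 1)*(p^3 - 4*p^2) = p*(p - 1)*(p^2 - 4*p) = p^2*(p - 1)*(p - 4)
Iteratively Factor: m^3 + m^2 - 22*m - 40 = (m + 4)*(m^2 - 3*m - 10) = (m + 2)*(m + 4)*(m - 5)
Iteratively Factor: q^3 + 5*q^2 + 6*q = (q + 3)*(q^2 + 2*q) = q*(q + 3)*(q + 2)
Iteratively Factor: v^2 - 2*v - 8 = (v + 2)*(v - 4)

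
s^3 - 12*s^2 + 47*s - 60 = (s - 5)*(s - 4)*(s - 3)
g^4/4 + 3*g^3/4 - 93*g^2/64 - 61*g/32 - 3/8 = (g/4 + 1)*(g - 2)*(g + 1/4)*(g + 3/4)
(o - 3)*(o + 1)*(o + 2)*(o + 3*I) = o^4 + 3*I*o^3 - 7*o^2 - 6*o - 21*I*o - 18*I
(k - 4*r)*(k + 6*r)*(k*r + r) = k^3*r + 2*k^2*r^2 + k^2*r - 24*k*r^3 + 2*k*r^2 - 24*r^3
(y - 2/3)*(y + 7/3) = y^2 + 5*y/3 - 14/9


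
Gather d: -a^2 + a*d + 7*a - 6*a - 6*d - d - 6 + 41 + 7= -a^2 + a + d*(a - 7) + 42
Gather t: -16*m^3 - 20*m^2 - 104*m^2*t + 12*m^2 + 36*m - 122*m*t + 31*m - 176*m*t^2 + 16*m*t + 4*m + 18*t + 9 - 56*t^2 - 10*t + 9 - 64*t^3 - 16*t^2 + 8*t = -16*m^3 - 8*m^2 + 71*m - 64*t^3 + t^2*(-176*m - 72) + t*(-104*m^2 - 106*m + 16) + 18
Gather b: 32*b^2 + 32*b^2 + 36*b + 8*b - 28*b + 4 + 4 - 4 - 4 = 64*b^2 + 16*b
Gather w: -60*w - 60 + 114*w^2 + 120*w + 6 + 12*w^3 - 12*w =12*w^3 + 114*w^2 + 48*w - 54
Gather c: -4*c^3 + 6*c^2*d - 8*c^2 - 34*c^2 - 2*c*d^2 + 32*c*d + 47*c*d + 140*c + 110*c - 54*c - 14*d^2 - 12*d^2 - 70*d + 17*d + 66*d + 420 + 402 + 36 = -4*c^3 + c^2*(6*d - 42) + c*(-2*d^2 + 79*d + 196) - 26*d^2 + 13*d + 858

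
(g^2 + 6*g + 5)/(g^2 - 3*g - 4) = (g + 5)/(g - 4)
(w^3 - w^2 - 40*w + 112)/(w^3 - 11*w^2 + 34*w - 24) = (w^2 + 3*w - 28)/(w^2 - 7*w + 6)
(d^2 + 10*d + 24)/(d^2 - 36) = (d + 4)/(d - 6)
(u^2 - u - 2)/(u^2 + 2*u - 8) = (u + 1)/(u + 4)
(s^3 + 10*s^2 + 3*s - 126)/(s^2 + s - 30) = (s^2 + 4*s - 21)/(s - 5)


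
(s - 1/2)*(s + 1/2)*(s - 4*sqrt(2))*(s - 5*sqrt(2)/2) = s^4 - 13*sqrt(2)*s^3/2 + 79*s^2/4 + 13*sqrt(2)*s/8 - 5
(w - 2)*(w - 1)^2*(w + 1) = w^4 - 3*w^3 + w^2 + 3*w - 2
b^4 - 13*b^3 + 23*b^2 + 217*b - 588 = (b - 7)^2*(b - 3)*(b + 4)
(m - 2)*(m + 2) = m^2 - 4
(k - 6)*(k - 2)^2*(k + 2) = k^4 - 8*k^3 + 8*k^2 + 32*k - 48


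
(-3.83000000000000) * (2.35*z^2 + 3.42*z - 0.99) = -9.0005*z^2 - 13.0986*z + 3.7917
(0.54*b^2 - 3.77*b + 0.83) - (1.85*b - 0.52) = 0.54*b^2 - 5.62*b + 1.35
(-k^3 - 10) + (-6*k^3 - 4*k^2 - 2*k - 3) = -7*k^3 - 4*k^2 - 2*k - 13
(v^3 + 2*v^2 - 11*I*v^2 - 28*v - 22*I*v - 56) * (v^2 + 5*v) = v^5 + 7*v^4 - 11*I*v^4 - 18*v^3 - 77*I*v^3 - 196*v^2 - 110*I*v^2 - 280*v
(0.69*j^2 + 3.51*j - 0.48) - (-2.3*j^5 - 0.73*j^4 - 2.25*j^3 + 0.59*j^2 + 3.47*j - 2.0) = 2.3*j^5 + 0.73*j^4 + 2.25*j^3 + 0.1*j^2 + 0.0399999999999996*j + 1.52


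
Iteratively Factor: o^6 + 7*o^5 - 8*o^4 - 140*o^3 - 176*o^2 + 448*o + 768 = (o - 2)*(o^5 + 9*o^4 + 10*o^3 - 120*o^2 - 416*o - 384) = (o - 2)*(o + 2)*(o^4 + 7*o^3 - 4*o^2 - 112*o - 192) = (o - 2)*(o + 2)*(o + 3)*(o^3 + 4*o^2 - 16*o - 64) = (o - 2)*(o + 2)*(o + 3)*(o + 4)*(o^2 - 16) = (o - 4)*(o - 2)*(o + 2)*(o + 3)*(o + 4)*(o + 4)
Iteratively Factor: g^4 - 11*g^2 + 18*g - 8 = (g + 4)*(g^3 - 4*g^2 + 5*g - 2) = (g - 1)*(g + 4)*(g^2 - 3*g + 2) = (g - 1)^2*(g + 4)*(g - 2)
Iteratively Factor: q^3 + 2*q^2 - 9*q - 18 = (q + 2)*(q^2 - 9) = (q - 3)*(q + 2)*(q + 3)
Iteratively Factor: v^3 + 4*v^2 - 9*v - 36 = (v - 3)*(v^2 + 7*v + 12) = (v - 3)*(v + 3)*(v + 4)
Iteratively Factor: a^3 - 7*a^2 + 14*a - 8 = (a - 4)*(a^2 - 3*a + 2) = (a - 4)*(a - 1)*(a - 2)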